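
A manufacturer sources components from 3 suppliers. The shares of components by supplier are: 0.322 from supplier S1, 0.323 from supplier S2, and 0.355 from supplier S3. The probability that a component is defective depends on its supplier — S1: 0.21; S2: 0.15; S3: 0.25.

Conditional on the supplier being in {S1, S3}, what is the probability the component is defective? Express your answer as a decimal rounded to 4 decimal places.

Let S = {S1, S3}.
P(S) = 0.322 + 0.355 = 0.677.
P(D ∩ S) = 0.21·0.322 + 0.25·0.355 = 0.06762 + 0.08875 = 0.15637.
P(D | S) = 0.15637 / 0.677 = 0.230975…

0.2310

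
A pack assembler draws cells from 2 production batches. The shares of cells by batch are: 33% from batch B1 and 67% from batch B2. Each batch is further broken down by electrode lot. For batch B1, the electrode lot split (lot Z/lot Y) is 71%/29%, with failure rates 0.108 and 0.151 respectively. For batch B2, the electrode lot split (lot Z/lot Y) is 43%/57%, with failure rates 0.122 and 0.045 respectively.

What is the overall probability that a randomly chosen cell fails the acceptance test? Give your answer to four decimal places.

P(F|B1) = 0.71·0.108 + 0.29·0.151 = 0.07668 + 0.04379 = 0.12047
P(F|B2) = 0.43·0.122 + 0.57·0.045 = 0.05246 + 0.02565 = 0.07811
Then overall,
P(F) = 0.33·0.12047 + 0.67·0.07811
      = 0.0397551 + 0.0523337 = 0.0920888

P(F) ≈ 0.0921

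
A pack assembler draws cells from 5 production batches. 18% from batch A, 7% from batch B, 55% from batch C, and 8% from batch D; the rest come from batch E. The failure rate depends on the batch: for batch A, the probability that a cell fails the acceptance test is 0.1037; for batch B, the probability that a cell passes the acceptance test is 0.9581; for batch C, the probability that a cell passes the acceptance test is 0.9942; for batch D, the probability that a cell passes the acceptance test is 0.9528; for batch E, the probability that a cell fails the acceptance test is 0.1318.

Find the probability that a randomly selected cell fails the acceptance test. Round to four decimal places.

0.0444

P(E) = 1 − (0.18 + 0.07 + 0.55 + 0.08) = 0.12.
P(F|B) = 1 − 0.9581 = 0.0419.
P(F|C) = 1 − 0.9942 = 0.0058.
P(F|D) = 1 − 0.9528 = 0.0472.
P(F) = P(F|A)·P(A) + P(F|B)·P(B) + P(F|C)·P(C) + P(F|D)·P(D) + P(F|E)·P(E)
      = 0.1037·0.18 + 0.0419·0.07 + 0.0058·0.55 + 0.0472·0.08 + 0.1318·0.12
      = 0.018666 + 0.002933 + 0.00319 + 0.003776 + 0.015816 = 0.044381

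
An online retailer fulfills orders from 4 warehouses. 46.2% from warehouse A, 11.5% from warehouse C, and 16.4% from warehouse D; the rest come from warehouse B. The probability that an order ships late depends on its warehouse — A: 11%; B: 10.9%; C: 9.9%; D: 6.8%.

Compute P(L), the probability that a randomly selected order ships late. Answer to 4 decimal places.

P(L) ≈ 0.1016

P(B) = 1 − (0.462 + 0.115 + 0.164) = 0.259.
P(L) = P(L|A)·P(A) + P(L|B)·P(B) + P(L|C)·P(C) + P(L|D)·P(D)
      = 0.11·0.462 + 0.109·0.259 + 0.099·0.115 + 0.068·0.164
      = 0.05082 + 0.028231 + 0.011385 + 0.011152 = 0.101588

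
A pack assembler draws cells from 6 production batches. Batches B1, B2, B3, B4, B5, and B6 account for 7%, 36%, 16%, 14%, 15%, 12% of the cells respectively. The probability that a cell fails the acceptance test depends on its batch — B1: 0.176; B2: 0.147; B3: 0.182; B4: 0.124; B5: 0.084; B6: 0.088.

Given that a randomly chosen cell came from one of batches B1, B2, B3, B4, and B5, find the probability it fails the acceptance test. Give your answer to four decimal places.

Let S = {B1, B2, B3, B4, B5}.
P(S) = 0.07 + 0.36 + 0.16 + 0.14 + 0.15 = 0.88.
P(F ∩ S) = 0.176·0.07 + 0.147·0.36 + 0.182·0.16 + 0.124·0.14 + 0.084·0.15 = 0.01232 + 0.05292 + 0.02912 + 0.01736 + 0.0126 = 0.12432.
P(F | S) = 0.12432 / 0.88 = 0.141273…

P(F|S) ≈ 0.1413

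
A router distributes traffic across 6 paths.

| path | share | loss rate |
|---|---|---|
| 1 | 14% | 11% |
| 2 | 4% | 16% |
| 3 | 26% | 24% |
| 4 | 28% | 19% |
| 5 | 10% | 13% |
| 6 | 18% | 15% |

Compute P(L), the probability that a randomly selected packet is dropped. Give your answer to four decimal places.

P(L) = P(L|1)·P(1) + P(L|2)·P(2) + P(L|3)·P(3) + P(L|4)·P(4) + P(L|5)·P(5) + P(L|6)·P(6)
      = 0.11·0.14 + 0.16·0.04 + 0.24·0.26 + 0.19·0.28 + 0.13·0.1 + 0.15·0.18
      = 0.0154 + 0.0064 + 0.0624 + 0.0532 + 0.013 + 0.027 = 0.1774

P(L) ≈ 0.1774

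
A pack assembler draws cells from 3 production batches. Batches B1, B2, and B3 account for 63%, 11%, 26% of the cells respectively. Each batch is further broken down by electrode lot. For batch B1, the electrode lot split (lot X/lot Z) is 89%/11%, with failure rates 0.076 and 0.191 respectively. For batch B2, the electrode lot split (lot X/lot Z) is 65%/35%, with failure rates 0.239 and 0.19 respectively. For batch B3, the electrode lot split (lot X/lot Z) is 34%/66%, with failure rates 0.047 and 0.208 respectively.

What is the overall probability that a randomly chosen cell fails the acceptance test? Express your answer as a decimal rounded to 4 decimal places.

P(F|B1) = 0.89·0.076 + 0.11·0.191 = 0.06764 + 0.02101 = 0.08865
P(F|B2) = 0.65·0.239 + 0.35·0.19 = 0.15535 + 0.0665 = 0.22185
P(F|B3) = 0.34·0.047 + 0.66·0.208 = 0.01598 + 0.13728 = 0.15326
By total probability over the outer partition,
P(F) = 0.63·0.08865 + 0.11·0.22185 + 0.26·0.15326
      = 0.0558495 + 0.0244035 + 0.0398476 = 0.1201006

0.1201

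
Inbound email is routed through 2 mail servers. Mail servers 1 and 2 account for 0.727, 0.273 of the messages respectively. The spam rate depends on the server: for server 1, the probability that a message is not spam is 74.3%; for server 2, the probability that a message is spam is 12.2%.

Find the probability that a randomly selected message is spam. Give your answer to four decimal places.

P(S) ≈ 0.2201

P(S|1) = 1 − 0.743 = 0.257.
P(S) = P(S|1)·P(1) + P(S|2)·P(2)
      = 0.257·0.727 + 0.122·0.273
      = 0.186839 + 0.033306 = 0.220145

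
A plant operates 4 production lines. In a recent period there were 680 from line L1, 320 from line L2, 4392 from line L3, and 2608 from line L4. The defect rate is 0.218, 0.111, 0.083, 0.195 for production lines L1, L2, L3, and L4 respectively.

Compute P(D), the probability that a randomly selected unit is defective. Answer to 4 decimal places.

Total: 680 + 320 + 4392 + 2608 = 8000.
P(L1) = 680/8000 = 0.085. P(L2) = 320/8000 = 0.04. P(L3) = 4392/8000 = 0.549. P(L4) = 2608/8000 = 0.326.
Summing over the partition,
P(D) = P(D|L1)·P(L1) + P(D|L2)·P(L2) + P(D|L3)·P(L3) + P(D|L4)·P(L4)
      = 0.218·0.085 + 0.111·0.04 + 0.083·0.549 + 0.195·0.326
      = 0.01853 + 0.00444 + 0.045567 + 0.06357 = 0.132107

0.1321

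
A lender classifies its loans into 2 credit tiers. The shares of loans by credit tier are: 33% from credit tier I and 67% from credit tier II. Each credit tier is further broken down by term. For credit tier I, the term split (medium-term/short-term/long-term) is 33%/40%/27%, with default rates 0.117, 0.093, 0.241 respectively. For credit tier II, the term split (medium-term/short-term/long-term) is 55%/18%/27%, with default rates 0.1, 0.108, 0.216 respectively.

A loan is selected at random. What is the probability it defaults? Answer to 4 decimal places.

0.1354

P(D|I) = 0.33·0.117 + 0.4·0.093 + 0.27·0.241 = 0.03861 + 0.0372 + 0.06507 = 0.14088
P(D|II) = 0.55·0.1 + 0.18·0.108 + 0.27·0.216 = 0.055 + 0.01944 + 0.05832 = 0.13276
By total probability over the outer partition,
P(D) = 0.33·0.14088 + 0.67·0.13276
      = 0.0464904 + 0.0889492 = 0.1354396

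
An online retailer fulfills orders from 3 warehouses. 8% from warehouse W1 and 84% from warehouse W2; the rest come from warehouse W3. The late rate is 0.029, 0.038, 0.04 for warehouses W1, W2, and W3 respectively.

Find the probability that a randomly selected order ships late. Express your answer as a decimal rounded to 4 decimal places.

0.0374

P(W3) = 1 − (0.08 + 0.84) = 0.08.
Summing over the partition,
P(L) = P(L|W1)·P(W1) + P(L|W2)·P(W2) + P(L|W3)·P(W3)
      = 0.029·0.08 + 0.038·0.84 + 0.04·0.08
      = 0.00232 + 0.03192 + 0.0032 = 0.03744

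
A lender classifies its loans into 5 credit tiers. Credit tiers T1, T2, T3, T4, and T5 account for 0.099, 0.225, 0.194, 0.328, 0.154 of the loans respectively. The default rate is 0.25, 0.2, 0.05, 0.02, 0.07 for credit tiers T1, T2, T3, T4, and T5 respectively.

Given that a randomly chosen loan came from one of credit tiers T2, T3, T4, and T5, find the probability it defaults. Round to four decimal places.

Let S = {T2, T3, T4, T5}.
P(S) = 0.225 + 0.194 + 0.328 + 0.154 = 0.901.
P(D ∩ S) = 0.2·0.225 + 0.05·0.194 + 0.02·0.328 + 0.07·0.154 = 0.045 + 0.0097 + 0.00656 + 0.01078 = 0.07204.
P(D | S) = 0.07204 / 0.901 = 0.079956…

0.0800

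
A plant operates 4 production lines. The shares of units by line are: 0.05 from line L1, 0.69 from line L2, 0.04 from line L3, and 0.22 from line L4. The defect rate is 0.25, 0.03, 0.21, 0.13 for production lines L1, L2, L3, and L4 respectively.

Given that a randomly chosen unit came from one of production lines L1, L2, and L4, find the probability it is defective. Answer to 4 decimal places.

Let S = {L1, L2, L4}.
P(S) = 0.05 + 0.69 + 0.22 = 0.96.
P(D ∩ S) = 0.25·0.05 + 0.03·0.69 + 0.13·0.22 = 0.0125 + 0.0207 + 0.0286 = 0.0618.
P(D | S) = 0.0618 / 0.96 = 0.064375…

0.0644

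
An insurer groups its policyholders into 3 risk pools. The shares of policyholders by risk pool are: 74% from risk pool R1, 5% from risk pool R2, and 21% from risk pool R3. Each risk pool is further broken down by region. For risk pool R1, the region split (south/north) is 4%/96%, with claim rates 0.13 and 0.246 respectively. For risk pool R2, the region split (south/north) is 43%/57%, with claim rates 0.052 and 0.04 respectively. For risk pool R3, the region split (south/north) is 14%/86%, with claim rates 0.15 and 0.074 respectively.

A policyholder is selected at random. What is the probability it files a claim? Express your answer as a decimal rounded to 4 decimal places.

0.1986

P(C|R1) = 0.04·0.13 + 0.96·0.246 = 0.0052 + 0.23616 = 0.24136
P(C|R2) = 0.43·0.052 + 0.57·0.04 = 0.02236 + 0.0228 = 0.04516
P(C|R3) = 0.14·0.15 + 0.86·0.074 = 0.021 + 0.06364 = 0.08464
By total probability over the outer partition,
P(C) = 0.74·0.24136 + 0.05·0.04516 + 0.21·0.08464
      = 0.1786064 + 0.002258 + 0.0177744 = 0.1986388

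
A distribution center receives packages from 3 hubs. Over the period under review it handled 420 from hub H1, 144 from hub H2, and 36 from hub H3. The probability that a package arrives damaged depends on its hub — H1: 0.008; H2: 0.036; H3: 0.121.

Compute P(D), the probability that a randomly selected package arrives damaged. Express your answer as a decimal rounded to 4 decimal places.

0.0215

Total: 420 + 144 + 36 = 600.
P(H1) = 420/600 = 0.7. P(H2) = 144/600 = 0.24. P(H3) = 36/600 = 0.06.
Using total probability over the partition,
P(D) = P(D|H1)·P(H1) + P(D|H2)·P(H2) + P(D|H3)·P(H3)
      = 0.008·0.7 + 0.036·0.24 + 0.121·0.06
      = 0.0056 + 0.00864 + 0.00726 = 0.0215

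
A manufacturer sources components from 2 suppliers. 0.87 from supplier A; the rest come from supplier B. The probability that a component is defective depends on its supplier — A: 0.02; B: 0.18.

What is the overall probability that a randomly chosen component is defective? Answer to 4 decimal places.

P(D) ≈ 0.0408

P(B) = 1 − (0.87) = 0.13.
By the law of total probability,
P(D) = P(D|A)·P(A) + P(D|B)·P(B)
      = 0.02·0.87 + 0.18·0.13
      = 0.0174 + 0.0234 = 0.0408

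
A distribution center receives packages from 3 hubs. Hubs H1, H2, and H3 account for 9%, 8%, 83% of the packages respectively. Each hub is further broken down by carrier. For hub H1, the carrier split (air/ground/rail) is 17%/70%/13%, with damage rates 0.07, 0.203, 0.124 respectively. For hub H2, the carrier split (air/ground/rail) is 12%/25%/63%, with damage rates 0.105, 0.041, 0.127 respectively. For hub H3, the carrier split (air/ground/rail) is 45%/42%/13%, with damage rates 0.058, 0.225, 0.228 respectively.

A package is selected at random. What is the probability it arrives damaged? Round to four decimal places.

P(D|H1) = 0.17·0.07 + 0.7·0.203 + 0.13·0.124 = 0.0119 + 0.1421 + 0.01612 = 0.17012
P(D|H2) = 0.12·0.105 + 0.25·0.041 + 0.63·0.127 = 0.0126 + 0.01025 + 0.08001 = 0.10286
P(D|H3) = 0.45·0.058 + 0.42·0.225 + 0.13·0.228 = 0.0261 + 0.0945 + 0.02964 = 0.15024
Then overall,
P(D) = 0.09·0.17012 + 0.08·0.10286 + 0.83·0.15024
      = 0.0153108 + 0.0082288 + 0.1246992 = 0.1482388

0.1482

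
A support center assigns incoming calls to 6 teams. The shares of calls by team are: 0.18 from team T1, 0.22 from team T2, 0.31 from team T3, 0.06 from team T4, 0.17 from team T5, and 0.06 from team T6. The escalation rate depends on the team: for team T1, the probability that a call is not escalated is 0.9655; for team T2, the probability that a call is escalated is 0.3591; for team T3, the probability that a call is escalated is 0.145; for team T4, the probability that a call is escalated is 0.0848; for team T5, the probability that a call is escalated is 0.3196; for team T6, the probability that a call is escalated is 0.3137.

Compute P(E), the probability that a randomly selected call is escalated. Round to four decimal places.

P(E|T1) = 1 − 0.9655 = 0.0345.
Using total probability over the partition,
P(E) = P(E|T1)·P(T1) + P(E|T2)·P(T2) + P(E|T3)·P(T3) + P(E|T4)·P(T4) + P(E|T5)·P(T5) + P(E|T6)·P(T6)
      = 0.0345·0.18 + 0.3591·0.22 + 0.145·0.31 + 0.0848·0.06 + 0.3196·0.17 + 0.3137·0.06
      = 0.00621 + 0.079002 + 0.04495 + 0.005088 + 0.054332 + 0.018822 = 0.208404

P(E) ≈ 0.2084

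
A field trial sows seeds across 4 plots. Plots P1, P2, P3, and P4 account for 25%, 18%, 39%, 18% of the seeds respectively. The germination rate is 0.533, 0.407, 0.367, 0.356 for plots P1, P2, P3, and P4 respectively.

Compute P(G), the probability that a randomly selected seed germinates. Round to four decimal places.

P(G) = P(G|P1)·P(P1) + P(G|P2)·P(P2) + P(G|P3)·P(P3) + P(G|P4)·P(P4)
      = 0.533·0.25 + 0.407·0.18 + 0.367·0.39 + 0.356·0.18
      = 0.13325 + 0.07326 + 0.14313 + 0.06408 = 0.41372

P(G) ≈ 0.4137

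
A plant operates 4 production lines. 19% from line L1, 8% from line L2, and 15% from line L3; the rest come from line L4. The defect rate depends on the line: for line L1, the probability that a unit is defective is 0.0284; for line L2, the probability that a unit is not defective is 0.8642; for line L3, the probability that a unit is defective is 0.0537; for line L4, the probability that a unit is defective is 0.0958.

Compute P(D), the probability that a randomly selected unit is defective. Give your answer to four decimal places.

P(D) ≈ 0.0799

P(L4) = 1 − (0.19 + 0.08 + 0.15) = 0.58.
P(D|L2) = 1 − 0.8642 = 0.1358.
P(D) = P(D|L1)·P(L1) + P(D|L2)·P(L2) + P(D|L3)·P(L3) + P(D|L4)·P(L4)
      = 0.0284·0.19 + 0.1358·0.08 + 0.0537·0.15 + 0.0958·0.58
      = 0.005396 + 0.010864 + 0.008055 + 0.055564 = 0.079879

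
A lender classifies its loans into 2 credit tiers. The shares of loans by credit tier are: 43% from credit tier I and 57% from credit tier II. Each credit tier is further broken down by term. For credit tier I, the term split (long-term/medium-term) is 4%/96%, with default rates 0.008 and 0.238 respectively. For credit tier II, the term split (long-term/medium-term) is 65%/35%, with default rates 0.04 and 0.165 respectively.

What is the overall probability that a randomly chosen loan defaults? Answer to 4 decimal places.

P(D|I) = 0.04·0.008 + 0.96·0.238 = 0.00032 + 0.22848 = 0.2288
P(D|II) = 0.65·0.04 + 0.35·0.165 = 0.026 + 0.05775 = 0.08375
By total probability over the outer partition,
P(D) = 0.43·0.2288 + 0.57·0.08375
      = 0.098384 + 0.0477375 = 0.1461215

0.1461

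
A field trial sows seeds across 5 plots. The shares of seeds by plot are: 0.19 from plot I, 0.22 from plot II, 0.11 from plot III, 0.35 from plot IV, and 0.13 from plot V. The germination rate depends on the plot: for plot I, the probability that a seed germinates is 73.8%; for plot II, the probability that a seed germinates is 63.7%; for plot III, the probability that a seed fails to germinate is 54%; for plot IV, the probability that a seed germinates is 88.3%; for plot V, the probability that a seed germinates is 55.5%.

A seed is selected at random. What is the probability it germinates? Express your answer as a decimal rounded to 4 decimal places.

0.7122

P(G|III) = 1 − 0.54 = 0.46.
P(G) = P(G|I)·P(I) + P(G|II)·P(II) + P(G|III)·P(III) + P(G|IV)·P(IV) + P(G|V)·P(V)
      = 0.738·0.19 + 0.637·0.22 + 0.46·0.11 + 0.883·0.35 + 0.555·0.13
      = 0.14022 + 0.14014 + 0.0506 + 0.30905 + 0.07215 = 0.71216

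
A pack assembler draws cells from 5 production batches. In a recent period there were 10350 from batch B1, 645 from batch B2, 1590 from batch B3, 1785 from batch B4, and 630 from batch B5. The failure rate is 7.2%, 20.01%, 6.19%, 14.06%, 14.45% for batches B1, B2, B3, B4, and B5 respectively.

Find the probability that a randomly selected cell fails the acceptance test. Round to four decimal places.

0.0876

Total: 10350 + 645 + 1590 + 1785 + 630 = 15000.
P(B1) = 10350/15000 = 0.69. P(B2) = 645/15000 = 0.043. P(B3) = 1590/15000 = 0.106. P(B4) = 1785/15000 = 0.119. P(B5) = 630/15000 = 0.042.
P(F) = P(F|B1)·P(B1) + P(F|B2)·P(B2) + P(F|B3)·P(B3) + P(F|B4)·P(B4) + P(F|B5)·P(B5)
      = 0.072·0.69 + 0.2001·0.043 + 0.0619·0.106 + 0.1406·0.119 + 0.1445·0.042
      = 0.04968 + 0.0086043 + 0.0065614 + 0.0167314 + 0.006069 = 0.0876461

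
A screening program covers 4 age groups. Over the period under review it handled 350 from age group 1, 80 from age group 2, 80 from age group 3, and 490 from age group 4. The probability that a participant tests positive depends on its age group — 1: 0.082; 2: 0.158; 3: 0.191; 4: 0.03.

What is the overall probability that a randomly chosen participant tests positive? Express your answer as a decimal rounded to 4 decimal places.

Total: 350 + 80 + 80 + 490 = 1000.
P(1) = 350/1000 = 0.35. P(2) = 80/1000 = 0.08. P(3) = 80/1000 = 0.08. P(4) = 490/1000 = 0.49.
P(T) = P(T|1)·P(1) + P(T|2)·P(2) + P(T|3)·P(3) + P(T|4)·P(4)
      = 0.082·0.35 + 0.158·0.08 + 0.191·0.08 + 0.03·0.49
      = 0.0287 + 0.01264 + 0.01528 + 0.0147 = 0.07132

P(T) ≈ 0.0713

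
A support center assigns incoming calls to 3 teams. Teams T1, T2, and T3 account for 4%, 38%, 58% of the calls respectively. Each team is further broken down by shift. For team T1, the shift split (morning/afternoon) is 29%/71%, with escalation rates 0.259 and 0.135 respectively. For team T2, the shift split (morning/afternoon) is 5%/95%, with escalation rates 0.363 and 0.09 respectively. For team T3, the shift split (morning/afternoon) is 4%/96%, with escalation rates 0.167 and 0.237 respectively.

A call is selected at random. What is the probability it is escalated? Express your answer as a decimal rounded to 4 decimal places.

0.1821

P(E|T1) = 0.29·0.259 + 0.71·0.135 = 0.07511 + 0.09585 = 0.17096
P(E|T2) = 0.05·0.363 + 0.95·0.09 = 0.01815 + 0.0855 = 0.10365
P(E|T3) = 0.04·0.167 + 0.96·0.237 = 0.00668 + 0.22752 = 0.2342
Then overall,
P(E) = 0.04·0.17096 + 0.38·0.10365 + 0.58·0.2342
      = 0.0068384 + 0.039387 + 0.135836 = 0.1820614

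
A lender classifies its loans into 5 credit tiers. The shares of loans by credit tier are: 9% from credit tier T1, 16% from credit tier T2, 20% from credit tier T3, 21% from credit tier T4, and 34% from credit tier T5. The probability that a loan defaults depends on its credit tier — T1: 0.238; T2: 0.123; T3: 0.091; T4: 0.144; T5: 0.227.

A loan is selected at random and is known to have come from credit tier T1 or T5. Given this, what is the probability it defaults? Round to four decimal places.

P(D|S) ≈ 0.2293

Let S = {T1, T5}.
P(S) = 0.09 + 0.34 = 0.43.
P(D ∩ S) = 0.238·0.09 + 0.227·0.34 = 0.02142 + 0.07718 = 0.0986.
P(D | S) = 0.0986 / 0.43 = 0.229302…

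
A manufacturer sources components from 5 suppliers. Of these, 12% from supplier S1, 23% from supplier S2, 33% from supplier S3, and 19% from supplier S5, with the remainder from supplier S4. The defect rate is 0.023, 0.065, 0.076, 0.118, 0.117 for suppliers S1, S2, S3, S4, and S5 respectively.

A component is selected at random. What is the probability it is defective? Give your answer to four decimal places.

P(D) ≈ 0.0804

P(S4) = 1 − (0.12 + 0.23 + 0.33 + 0.19) = 0.13.
Using total probability over the partition,
P(D) = P(D|S1)·P(S1) + P(D|S2)·P(S2) + P(D|S3)·P(S3) + P(D|S4)·P(S4) + P(D|S5)·P(S5)
      = 0.023·0.12 + 0.065·0.23 + 0.076·0.33 + 0.118·0.13 + 0.117·0.19
      = 0.00276 + 0.01495 + 0.02508 + 0.01534 + 0.02223 = 0.08036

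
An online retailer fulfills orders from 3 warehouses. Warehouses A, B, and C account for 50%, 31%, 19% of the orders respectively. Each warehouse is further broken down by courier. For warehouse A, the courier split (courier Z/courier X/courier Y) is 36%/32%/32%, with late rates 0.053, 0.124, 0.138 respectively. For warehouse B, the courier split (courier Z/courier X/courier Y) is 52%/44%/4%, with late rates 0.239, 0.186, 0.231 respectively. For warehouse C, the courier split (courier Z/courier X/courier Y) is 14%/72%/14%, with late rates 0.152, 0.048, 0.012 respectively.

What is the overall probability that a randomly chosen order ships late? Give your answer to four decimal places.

P(L|A) = 0.36·0.053 + 0.32·0.124 + 0.32·0.138 = 0.01908 + 0.03968 + 0.04416 = 0.10292
P(L|B) = 0.52·0.239 + 0.44·0.186 + 0.04·0.231 = 0.12428 + 0.08184 + 0.00924 = 0.21536
P(L|C) = 0.14·0.152 + 0.72·0.048 + 0.14·0.012 = 0.02128 + 0.03456 + 0.00168 = 0.05752
By total probability over the outer partition,
P(L) = 0.5·0.10292 + 0.31·0.21536 + 0.19·0.05752
      = 0.05146 + 0.0667616 + 0.0109288 = 0.1291504

0.1292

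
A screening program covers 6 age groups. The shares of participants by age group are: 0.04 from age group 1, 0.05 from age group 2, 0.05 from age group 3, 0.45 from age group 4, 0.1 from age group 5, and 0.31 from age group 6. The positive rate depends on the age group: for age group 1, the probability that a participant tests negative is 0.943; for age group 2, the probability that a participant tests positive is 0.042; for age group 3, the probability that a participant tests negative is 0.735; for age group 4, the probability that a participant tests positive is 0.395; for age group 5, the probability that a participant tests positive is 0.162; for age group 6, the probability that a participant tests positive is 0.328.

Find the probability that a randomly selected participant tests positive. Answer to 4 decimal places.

P(T|1) = 1 − 0.943 = 0.057.
P(T|3) = 1 − 0.735 = 0.265.
By the law of total probability,
P(T) = P(T|1)·P(1) + P(T|2)·P(2) + P(T|3)·P(3) + P(T|4)·P(4) + P(T|5)·P(5) + P(T|6)·P(6)
      = 0.057·0.04 + 0.042·0.05 + 0.265·0.05 + 0.395·0.45 + 0.162·0.1 + 0.328·0.31
      = 0.00228 + 0.0021 + 0.01325 + 0.17775 + 0.0162 + 0.10168 = 0.31326

0.3133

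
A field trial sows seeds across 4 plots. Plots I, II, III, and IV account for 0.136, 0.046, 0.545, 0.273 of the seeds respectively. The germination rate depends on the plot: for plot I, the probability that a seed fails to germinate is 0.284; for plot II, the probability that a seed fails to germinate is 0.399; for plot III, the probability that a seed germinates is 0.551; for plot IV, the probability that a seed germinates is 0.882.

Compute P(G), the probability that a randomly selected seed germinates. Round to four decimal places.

P(G) ≈ 0.6661

P(G|I) = 1 − 0.284 = 0.716.
P(G|II) = 1 − 0.399 = 0.601.
P(G) = P(G|I)·P(I) + P(G|II)·P(II) + P(G|III)·P(III) + P(G|IV)·P(IV)
      = 0.716·0.136 + 0.601·0.046 + 0.551·0.545 + 0.882·0.273
      = 0.097376 + 0.027646 + 0.300295 + 0.240786 = 0.666103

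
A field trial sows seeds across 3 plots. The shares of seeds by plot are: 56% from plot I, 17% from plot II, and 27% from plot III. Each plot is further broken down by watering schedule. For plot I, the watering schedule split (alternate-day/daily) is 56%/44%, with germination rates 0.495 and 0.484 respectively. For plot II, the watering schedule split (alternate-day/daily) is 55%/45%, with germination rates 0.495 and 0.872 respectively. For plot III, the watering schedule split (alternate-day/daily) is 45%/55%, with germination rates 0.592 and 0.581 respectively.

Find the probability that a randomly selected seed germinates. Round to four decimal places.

P(G) ≈ 0.5457

P(G|I) = 0.56·0.495 + 0.44·0.484 = 0.2772 + 0.21296 = 0.49016
P(G|II) = 0.55·0.495 + 0.45·0.872 = 0.27225 + 0.3924 = 0.66465
P(G|III) = 0.45·0.592 + 0.55·0.581 = 0.2664 + 0.31955 = 0.58595
Then overall,
P(G) = 0.56·0.49016 + 0.17·0.66465 + 0.27·0.58595
      = 0.2744896 + 0.1129905 + 0.1582065 = 0.5456866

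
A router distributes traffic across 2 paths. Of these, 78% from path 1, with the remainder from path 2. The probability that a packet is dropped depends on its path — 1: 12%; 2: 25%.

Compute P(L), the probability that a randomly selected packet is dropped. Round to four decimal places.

0.1486

P(2) = 1 − (0.78) = 0.22.
P(L) = P(L|1)·P(1) + P(L|2)·P(2)
      = 0.12·0.78 + 0.25·0.22
      = 0.0936 + 0.055 = 0.1486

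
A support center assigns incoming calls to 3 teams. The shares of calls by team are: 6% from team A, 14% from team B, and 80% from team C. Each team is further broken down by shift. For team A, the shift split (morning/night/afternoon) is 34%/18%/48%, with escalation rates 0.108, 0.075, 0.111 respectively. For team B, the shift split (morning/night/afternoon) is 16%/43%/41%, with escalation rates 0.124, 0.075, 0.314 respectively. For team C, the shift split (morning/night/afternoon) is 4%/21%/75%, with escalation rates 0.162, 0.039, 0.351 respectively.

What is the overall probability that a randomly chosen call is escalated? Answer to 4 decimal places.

P(E|A) = 0.34·0.108 + 0.18·0.075 + 0.48·0.111 = 0.03672 + 0.0135 + 0.05328 = 0.1035
P(E|B) = 0.16·0.124 + 0.43·0.075 + 0.41·0.314 = 0.01984 + 0.03225 + 0.12874 = 0.18083
P(E|C) = 0.04·0.162 + 0.21·0.039 + 0.75·0.351 = 0.00648 + 0.00819 + 0.26325 = 0.27792
By total probability over the outer partition,
P(E) = 0.06·0.1035 + 0.14·0.18083 + 0.8·0.27792
      = 0.00621 + 0.0253162 + 0.222336 = 0.2538622

0.2539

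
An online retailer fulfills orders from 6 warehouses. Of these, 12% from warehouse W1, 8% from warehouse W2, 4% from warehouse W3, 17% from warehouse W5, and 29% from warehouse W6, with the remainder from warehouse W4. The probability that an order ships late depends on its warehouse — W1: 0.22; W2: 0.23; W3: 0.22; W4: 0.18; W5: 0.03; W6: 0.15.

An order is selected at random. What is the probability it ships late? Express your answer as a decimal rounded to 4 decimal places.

0.1562

P(W4) = 1 − (0.12 + 0.08 + 0.04 + 0.17 + 0.29) = 0.3.
By the law of total probability,
P(L) = P(L|W1)·P(W1) + P(L|W2)·P(W2) + P(L|W3)·P(W3) + P(L|W4)·P(W4) + P(L|W5)·P(W5) + P(L|W6)·P(W6)
      = 0.22·0.12 + 0.23·0.08 + 0.22·0.04 + 0.18·0.3 + 0.03·0.17 + 0.15·0.29
      = 0.0264 + 0.0184 + 0.0088 + 0.054 + 0.0051 + 0.0435 = 0.1562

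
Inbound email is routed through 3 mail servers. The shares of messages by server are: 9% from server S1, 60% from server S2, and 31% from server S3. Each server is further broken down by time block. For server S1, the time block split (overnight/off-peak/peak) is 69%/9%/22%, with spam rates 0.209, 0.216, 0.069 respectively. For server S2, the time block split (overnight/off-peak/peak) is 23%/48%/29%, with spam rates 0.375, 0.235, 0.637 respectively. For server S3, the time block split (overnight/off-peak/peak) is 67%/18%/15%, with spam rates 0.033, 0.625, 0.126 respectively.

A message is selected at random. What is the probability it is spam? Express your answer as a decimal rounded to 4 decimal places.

P(S) ≈ 0.2940

P(S|S1) = 0.69·0.209 + 0.09·0.216 + 0.22·0.069 = 0.14421 + 0.01944 + 0.01518 = 0.17883
P(S|S2) = 0.23·0.375 + 0.48·0.235 + 0.29·0.637 = 0.08625 + 0.1128 + 0.18473 = 0.38378
P(S|S3) = 0.67·0.033 + 0.18·0.625 + 0.15·0.126 = 0.02211 + 0.1125 + 0.0189 = 0.15351
By total probability over the outer partition,
P(S) = 0.09·0.17883 + 0.6·0.38378 + 0.31·0.15351
      = 0.0160947 + 0.230268 + 0.0475881 = 0.2939508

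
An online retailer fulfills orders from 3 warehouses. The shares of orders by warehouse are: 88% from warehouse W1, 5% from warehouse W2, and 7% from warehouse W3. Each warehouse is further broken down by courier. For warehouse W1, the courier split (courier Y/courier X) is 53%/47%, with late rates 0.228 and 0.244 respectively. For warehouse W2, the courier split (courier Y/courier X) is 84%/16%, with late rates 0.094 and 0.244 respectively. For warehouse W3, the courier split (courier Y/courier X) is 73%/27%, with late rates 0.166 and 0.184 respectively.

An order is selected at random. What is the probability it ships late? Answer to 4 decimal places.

P(L) ≈ 0.2251

P(L|W1) = 0.53·0.228 + 0.47·0.244 = 0.12084 + 0.11468 = 0.23552
P(L|W2) = 0.84·0.094 + 0.16·0.244 = 0.07896 + 0.03904 = 0.118
P(L|W3) = 0.73·0.166 + 0.27·0.184 = 0.12118 + 0.04968 = 0.17086
Then overall,
P(L) = 0.88·0.23552 + 0.05·0.118 + 0.07·0.17086
      = 0.2072576 + 0.0059 + 0.0119602 = 0.2251178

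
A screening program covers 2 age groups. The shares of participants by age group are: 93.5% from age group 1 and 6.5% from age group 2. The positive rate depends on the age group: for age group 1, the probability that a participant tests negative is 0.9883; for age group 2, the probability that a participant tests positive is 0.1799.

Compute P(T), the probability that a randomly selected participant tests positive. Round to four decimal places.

P(T) ≈ 0.0226

P(T|1) = 1 − 0.9883 = 0.0117.
P(T) = P(T|1)·P(1) + P(T|2)·P(2)
      = 0.0117·0.935 + 0.1799·0.065
      = 0.0109395 + 0.0116935 = 0.022633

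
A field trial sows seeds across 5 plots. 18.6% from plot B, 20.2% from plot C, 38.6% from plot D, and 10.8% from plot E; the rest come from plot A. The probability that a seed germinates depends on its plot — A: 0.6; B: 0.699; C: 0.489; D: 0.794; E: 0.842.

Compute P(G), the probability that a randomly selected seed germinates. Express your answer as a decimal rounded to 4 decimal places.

0.6970

P(A) = 1 − (0.186 + 0.202 + 0.386 + 0.108) = 0.118.
P(G) = P(G|A)·P(A) + P(G|B)·P(B) + P(G|C)·P(C) + P(G|D)·P(D) + P(G|E)·P(E)
      = 0.6·0.118 + 0.699·0.186 + 0.489·0.202 + 0.794·0.386 + 0.842·0.108
      = 0.0708 + 0.130014 + 0.098778 + 0.306484 + 0.090936 = 0.697012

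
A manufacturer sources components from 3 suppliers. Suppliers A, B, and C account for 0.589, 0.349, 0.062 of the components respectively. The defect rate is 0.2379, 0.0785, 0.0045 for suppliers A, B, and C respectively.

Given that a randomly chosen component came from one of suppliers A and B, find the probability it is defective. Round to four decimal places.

P(D|S) ≈ 0.1786

Let S = {A, B}.
P(S) = 0.589 + 0.349 = 0.938.
P(D ∩ S) = 0.2379·0.589 + 0.0785·0.349 = 0.1401231 + 0.0273965 = 0.1675196.
P(D | S) = 0.1675196 / 0.938 = 0.178592…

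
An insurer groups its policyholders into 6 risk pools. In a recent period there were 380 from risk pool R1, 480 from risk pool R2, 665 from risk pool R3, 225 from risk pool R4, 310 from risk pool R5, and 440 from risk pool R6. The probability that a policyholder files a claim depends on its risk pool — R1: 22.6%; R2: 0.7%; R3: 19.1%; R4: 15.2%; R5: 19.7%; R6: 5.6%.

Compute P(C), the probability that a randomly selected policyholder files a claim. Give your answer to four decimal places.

0.1345

Total: 380 + 480 + 665 + 225 + 310 + 440 = 2500.
P(R1) = 380/2500 = 0.152. P(R2) = 480/2500 = 0.192. P(R3) = 665/2500 = 0.266. P(R4) = 225/2500 = 0.09. P(R5) = 310/2500 = 0.124. P(R6) = 440/2500 = 0.176.
Using total probability over the partition,
P(C) = P(C|R1)·P(R1) + P(C|R2)·P(R2) + P(C|R3)·P(R3) + P(C|R4)·P(R4) + P(C|R5)·P(R5) + P(C|R6)·P(R6)
      = 0.226·0.152 + 0.007·0.192 + 0.191·0.266 + 0.152·0.09 + 0.197·0.124 + 0.056·0.176
      = 0.034352 + 0.001344 + 0.050806 + 0.01368 + 0.024428 + 0.009856 = 0.134466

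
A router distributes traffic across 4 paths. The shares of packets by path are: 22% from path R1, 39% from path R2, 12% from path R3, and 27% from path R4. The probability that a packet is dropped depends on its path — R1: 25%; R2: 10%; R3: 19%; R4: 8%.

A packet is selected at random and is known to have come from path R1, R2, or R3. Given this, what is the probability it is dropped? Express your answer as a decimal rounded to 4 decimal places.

0.1600

Let S = {R1, R2, R3}.
P(S) = 0.22 + 0.39 + 0.12 = 0.73.
P(L ∩ S) = 0.25·0.22 + 0.1·0.39 + 0.19·0.12 = 0.055 + 0.039 + 0.0228 = 0.1168.
P(L | S) = 0.1168 / 0.73 = 0.160000…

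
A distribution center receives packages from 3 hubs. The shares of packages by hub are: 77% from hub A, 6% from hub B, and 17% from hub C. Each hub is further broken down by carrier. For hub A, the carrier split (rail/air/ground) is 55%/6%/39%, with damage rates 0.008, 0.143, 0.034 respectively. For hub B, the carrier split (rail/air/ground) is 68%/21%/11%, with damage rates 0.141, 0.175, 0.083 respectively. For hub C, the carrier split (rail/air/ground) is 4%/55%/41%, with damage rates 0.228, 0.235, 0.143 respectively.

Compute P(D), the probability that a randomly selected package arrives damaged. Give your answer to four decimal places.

P(D|A) = 0.55·0.008 + 0.06·0.143 + 0.39·0.034 = 0.0044 + 0.00858 + 0.01326 = 0.02624
P(D|B) = 0.68·0.141 + 0.21·0.175 + 0.11·0.083 = 0.09588 + 0.03675 + 0.00913 = 0.14176
P(D|C) = 0.04·0.228 + 0.55·0.235 + 0.41·0.143 = 0.00912 + 0.12925 + 0.05863 = 0.197
By total probability over the outer partition,
P(D) = 0.77·0.02624 + 0.06·0.14176 + 0.17·0.197
      = 0.0202048 + 0.0085056 + 0.03349 = 0.0622004

P(D) ≈ 0.0622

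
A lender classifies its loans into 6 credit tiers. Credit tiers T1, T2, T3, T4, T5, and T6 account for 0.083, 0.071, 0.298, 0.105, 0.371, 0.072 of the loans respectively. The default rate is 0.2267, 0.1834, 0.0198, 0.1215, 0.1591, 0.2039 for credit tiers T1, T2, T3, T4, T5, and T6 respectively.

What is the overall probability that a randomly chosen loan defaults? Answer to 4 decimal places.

P(D) ≈ 0.1242

P(D) = P(D|T1)·P(T1) + P(D|T2)·P(T2) + P(D|T3)·P(T3) + P(D|T4)·P(T4) + P(D|T5)·P(T5) + P(D|T6)·P(T6)
      = 0.2267·0.083 + 0.1834·0.071 + 0.0198·0.298 + 0.1215·0.105 + 0.1591·0.371 + 0.2039·0.072
      = 0.0188161 + 0.0130214 + 0.0059004 + 0.0127575 + 0.0590261 + 0.0146808 = 0.1242023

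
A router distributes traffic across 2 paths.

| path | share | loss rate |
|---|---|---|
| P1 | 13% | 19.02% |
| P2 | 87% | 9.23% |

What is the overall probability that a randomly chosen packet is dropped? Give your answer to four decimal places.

P(L) = P(L|P1)·P(P1) + P(L|P2)·P(P2)
      = 0.1902·0.13 + 0.0923·0.87
      = 0.024726 + 0.080301 = 0.105027

P(L) ≈ 0.1050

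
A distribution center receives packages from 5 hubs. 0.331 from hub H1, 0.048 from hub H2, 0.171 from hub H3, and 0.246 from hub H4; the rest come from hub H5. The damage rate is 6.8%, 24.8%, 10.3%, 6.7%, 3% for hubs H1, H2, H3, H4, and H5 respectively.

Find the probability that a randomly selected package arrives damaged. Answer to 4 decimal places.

P(H5) = 1 − (0.331 + 0.048 + 0.171 + 0.246) = 0.204.
P(D) = P(D|H1)·P(H1) + P(D|H2)·P(H2) + P(D|H3)·P(H3) + P(D|H4)·P(H4) + P(D|H5)·P(H5)
      = 0.068·0.331 + 0.248·0.048 + 0.103·0.171 + 0.067·0.246 + 0.03·0.204
      = 0.022508 + 0.011904 + 0.017613 + 0.016482 + 0.00612 = 0.074627

0.0746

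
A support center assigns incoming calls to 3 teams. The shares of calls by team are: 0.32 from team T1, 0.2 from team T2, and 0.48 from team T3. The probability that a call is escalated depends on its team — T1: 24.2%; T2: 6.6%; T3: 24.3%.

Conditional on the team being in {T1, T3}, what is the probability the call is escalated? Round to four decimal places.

P(E|S) ≈ 0.2426

Let S = {T1, T3}.
P(S) = 0.32 + 0.48 = 0.8.
P(E ∩ S) = 0.242·0.32 + 0.243·0.48 = 0.07744 + 0.11664 = 0.19408.
P(E | S) = 0.19408 / 0.8 = 0.242600…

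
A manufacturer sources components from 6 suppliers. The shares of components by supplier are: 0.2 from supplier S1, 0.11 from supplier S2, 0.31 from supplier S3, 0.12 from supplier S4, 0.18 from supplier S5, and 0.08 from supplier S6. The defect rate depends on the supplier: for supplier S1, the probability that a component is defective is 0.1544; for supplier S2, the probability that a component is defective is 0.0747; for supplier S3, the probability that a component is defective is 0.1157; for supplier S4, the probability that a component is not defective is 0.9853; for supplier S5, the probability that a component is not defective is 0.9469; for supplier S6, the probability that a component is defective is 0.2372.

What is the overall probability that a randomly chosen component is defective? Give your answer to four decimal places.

P(D|S4) = 1 − 0.9853 = 0.0147.
P(D|S5) = 1 − 0.9469 = 0.0531.
By the law of total probability,
P(D) = P(D|S1)·P(S1) + P(D|S2)·P(S2) + P(D|S3)·P(S3) + P(D|S4)·P(S4) + P(D|S5)·P(S5) + P(D|S6)·P(S6)
      = 0.1544·0.2 + 0.0747·0.11 + 0.1157·0.31 + 0.0147·0.12 + 0.0531·0.18 + 0.2372·0.08
      = 0.03088 + 0.008217 + 0.035867 + 0.001764 + 0.009558 + 0.018976 = 0.105262

P(D) ≈ 0.1053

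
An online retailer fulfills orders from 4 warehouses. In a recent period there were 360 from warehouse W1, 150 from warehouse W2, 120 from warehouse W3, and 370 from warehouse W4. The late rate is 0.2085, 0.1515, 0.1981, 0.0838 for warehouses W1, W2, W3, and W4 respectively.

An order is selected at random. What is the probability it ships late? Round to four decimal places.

0.1526

Total: 360 + 150 + 120 + 370 = 1000.
P(W1) = 360/1000 = 0.36. P(W2) = 150/1000 = 0.15. P(W3) = 120/1000 = 0.12. P(W4) = 370/1000 = 0.37.
Using total probability over the partition,
P(L) = P(L|W1)·P(W1) + P(L|W2)·P(W2) + P(L|W3)·P(W3) + P(L|W4)·P(W4)
      = 0.2085·0.36 + 0.1515·0.15 + 0.1981·0.12 + 0.0838·0.37
      = 0.07506 + 0.022725 + 0.023772 + 0.031006 = 0.152563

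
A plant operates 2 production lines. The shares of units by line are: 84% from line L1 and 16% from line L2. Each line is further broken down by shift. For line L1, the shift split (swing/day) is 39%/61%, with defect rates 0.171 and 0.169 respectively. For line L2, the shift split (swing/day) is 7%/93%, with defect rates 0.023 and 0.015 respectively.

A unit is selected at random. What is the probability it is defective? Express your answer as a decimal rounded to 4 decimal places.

P(D|L1) = 0.39·0.171 + 0.61·0.169 = 0.06669 + 0.10309 = 0.16978
P(D|L2) = 0.07·0.023 + 0.93·0.015 = 0.00161 + 0.01395 = 0.01556
By total probability over the outer partition,
P(D) = 0.84·0.16978 + 0.16·0.01556
      = 0.1426152 + 0.0024896 = 0.1451048

P(D) ≈ 0.1451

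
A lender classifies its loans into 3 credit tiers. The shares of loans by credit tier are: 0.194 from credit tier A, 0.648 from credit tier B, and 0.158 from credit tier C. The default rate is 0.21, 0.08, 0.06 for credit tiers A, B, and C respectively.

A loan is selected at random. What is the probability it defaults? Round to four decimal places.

Summing over the partition,
P(D) = P(D|A)·P(A) + P(D|B)·P(B) + P(D|C)·P(C)
      = 0.21·0.194 + 0.08·0.648 + 0.06·0.158
      = 0.04074 + 0.05184 + 0.00948 = 0.10206

0.1021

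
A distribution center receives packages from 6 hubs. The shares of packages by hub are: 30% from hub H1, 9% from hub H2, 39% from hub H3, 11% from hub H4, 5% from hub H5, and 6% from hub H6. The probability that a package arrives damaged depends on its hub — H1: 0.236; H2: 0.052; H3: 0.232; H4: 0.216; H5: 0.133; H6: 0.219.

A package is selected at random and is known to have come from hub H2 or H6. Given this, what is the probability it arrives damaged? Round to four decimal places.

Let S = {H2, H6}.
P(S) = 0.09 + 0.06 = 0.15.
P(D ∩ S) = 0.052·0.09 + 0.219·0.06 = 0.00468 + 0.01314 = 0.01782.
P(D | S) = 0.01782 / 0.15 = 0.118800…

0.1188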